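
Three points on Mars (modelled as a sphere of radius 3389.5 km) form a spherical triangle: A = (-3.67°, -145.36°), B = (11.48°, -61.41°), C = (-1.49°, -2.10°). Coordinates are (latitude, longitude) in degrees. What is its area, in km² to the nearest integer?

5660140 km²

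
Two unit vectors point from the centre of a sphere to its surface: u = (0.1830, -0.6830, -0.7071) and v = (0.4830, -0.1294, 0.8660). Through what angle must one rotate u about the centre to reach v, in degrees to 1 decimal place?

115.8°

u·v = -0.4356; |u| = 1.0000, |v| = 1.0000.
cos θ = (u·v)/(|u||v|) = -0.4356, so θ = 115.8°.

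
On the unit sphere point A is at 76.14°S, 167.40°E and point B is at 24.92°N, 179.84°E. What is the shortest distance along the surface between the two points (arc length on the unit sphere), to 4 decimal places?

1.7690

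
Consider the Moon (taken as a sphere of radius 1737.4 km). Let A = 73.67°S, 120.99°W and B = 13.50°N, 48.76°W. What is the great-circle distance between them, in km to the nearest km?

In radians: φ₁ = -1.2858, φ₂ = 0.2356, Δλ = 72.230° = 1.2607 rad.
cos c = sin φ₁ sin φ₂ + cos φ₁ cos φ₂ cos Δλ = (-0.9597)(0.2334) + (0.2812)(0.9724)(0.3052) = -0.14059,
so c = arccos(-0.14059) = 1.71185 rad.
Distance = R·c = 1737.4 × 1.7119 ≈ 2974 km.

2974 km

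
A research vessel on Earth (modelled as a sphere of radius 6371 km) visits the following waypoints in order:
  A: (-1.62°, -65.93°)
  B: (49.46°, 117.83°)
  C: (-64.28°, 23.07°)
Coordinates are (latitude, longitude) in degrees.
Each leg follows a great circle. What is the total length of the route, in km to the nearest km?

Leg A→B: central angle 2.3047 rad, distance 14683.5 km.
Leg B→C: central angle 2.3576 rad, distance 15020.0 km.
Total: 14683.5 + 15020.0 ≈ 29703 km.

29703 km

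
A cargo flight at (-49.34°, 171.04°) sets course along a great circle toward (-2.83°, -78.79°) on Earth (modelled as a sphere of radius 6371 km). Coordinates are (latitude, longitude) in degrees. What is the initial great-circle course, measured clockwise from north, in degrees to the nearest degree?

107°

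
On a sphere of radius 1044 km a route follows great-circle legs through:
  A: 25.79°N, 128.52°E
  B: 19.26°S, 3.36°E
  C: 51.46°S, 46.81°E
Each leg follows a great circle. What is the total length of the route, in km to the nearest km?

3208 km

Leg A→B: central angle 2.2562 rad, distance 2355.5 km.
Leg B→C: central angle 0.8162 rad, distance 852.1 km.
Total: 2355.5 + 852.1 ≈ 3208 km.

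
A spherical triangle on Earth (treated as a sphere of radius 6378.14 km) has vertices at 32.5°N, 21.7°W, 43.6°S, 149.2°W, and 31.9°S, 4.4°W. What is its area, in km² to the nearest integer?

69297618 km²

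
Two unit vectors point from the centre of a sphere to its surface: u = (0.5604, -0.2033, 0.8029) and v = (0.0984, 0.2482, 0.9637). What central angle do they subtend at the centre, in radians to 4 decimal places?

0.6786 rad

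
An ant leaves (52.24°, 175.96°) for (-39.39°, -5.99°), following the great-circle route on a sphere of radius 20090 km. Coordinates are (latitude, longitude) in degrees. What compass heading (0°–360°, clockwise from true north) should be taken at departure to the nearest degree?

7°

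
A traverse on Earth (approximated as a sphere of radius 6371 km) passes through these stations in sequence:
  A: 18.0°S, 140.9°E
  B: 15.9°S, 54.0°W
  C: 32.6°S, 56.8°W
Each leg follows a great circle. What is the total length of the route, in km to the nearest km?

Leg A→B: central angle 2.4969 rad, distance 15907.5 km.
Leg B→C: central angle 0.2948 rad, distance 1878.3 km.
Total: 15907.5 + 1878.3 ≈ 17786 km.

17786 km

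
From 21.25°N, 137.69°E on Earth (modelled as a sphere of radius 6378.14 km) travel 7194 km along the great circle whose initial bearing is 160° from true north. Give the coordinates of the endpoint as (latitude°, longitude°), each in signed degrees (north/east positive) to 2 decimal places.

Angular distance δ = d/R = 7194/6378.14 = 1.12792 rad; initial bearing θ = 2.7925 rad.
sin φ₂ = sin φ₁ cos δ + cos φ₁ sin δ cos θ = (0.3624)(0.4285) + (0.9320)(0.9035)(-0.9397) = -0.6360, so φ₂ = -39.49°.
Δλ = atan2(sin θ sin δ cos φ₁, cos δ − sin φ₁ sin φ₂) = atan2(0.2880, 0.6590) = 23.606°.
λ₂ = 137.690° + 23.606° = 161.30°.

-39.49°, 161.30°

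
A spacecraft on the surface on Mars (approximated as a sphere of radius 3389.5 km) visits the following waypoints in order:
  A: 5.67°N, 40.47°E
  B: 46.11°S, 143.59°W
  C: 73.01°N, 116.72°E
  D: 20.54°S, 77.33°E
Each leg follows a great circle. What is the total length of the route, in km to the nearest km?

22058 km

Leg A→B: central angle 2.4331 rad, distance 8247.0 km.
Leg B→C: central angle 2.3794 rad, distance 8064.9 km.
Leg C→D: central angle 1.6952 rad, distance 5745.9 km.
Total: 8247.0 + 8064.9 + 5745.9 ≈ 22058 km.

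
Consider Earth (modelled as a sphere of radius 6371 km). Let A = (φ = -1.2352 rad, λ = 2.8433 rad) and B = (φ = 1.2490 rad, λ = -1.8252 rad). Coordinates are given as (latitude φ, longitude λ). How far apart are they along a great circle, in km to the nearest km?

Let φ₁ = -1.2352 rad, φ₂ = 1.2490 rad, and Δλ = 1.6147 rad.
cos c = sin φ₁ sin φ₂ + cos φ₁ cos φ₂ cos Δλ = (-0.9442)(0.9487) + (0.3293)(0.3163)(-0.0439) = -0.90032,
so c = arccos(-0.90032) = 2.69129 rad.
Distance = R·c = 6371 × 2.6913 ≈ 17146 km.

17146 km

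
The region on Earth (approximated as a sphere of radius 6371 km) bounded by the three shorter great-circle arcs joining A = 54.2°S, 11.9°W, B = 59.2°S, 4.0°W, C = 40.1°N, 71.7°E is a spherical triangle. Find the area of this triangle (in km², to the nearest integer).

7653159 km²

Side lengths (central angles): a = 2.0449, b = 2.0630, c = 0.1154 rad; semiperimeter s = 2.1116.
By l'Huilier's theorem, tan(E/4) = √[tan(s/2) tan((s−a)/2) tan((s−b)/2) tan((s−c)/2)], giving spherical excess E = 0.1885 rad.
Area = E·R² = 0.1885 × (6371)² ≈ 7653159 km².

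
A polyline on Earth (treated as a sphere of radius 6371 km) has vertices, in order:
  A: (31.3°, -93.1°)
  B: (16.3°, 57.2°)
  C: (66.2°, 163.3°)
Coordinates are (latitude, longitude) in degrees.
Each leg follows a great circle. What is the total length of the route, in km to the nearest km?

22897 km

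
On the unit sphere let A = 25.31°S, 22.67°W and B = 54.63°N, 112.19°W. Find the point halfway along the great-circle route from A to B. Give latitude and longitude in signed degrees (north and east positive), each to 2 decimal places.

Central angle δ = 1.9222 rad. Interpolating on the sphere with fraction f = 0.5:
P = [sin((1−f)δ)·A + sin(fδ)·B] / sin δ = 0.8732·A + 0.8732·B in Cartesian coordinates,
giving P = (0.5375, -0.7723, 0.3387), i.e. latitude 19.80°, longitude -55.16°.

19.80°, -55.16°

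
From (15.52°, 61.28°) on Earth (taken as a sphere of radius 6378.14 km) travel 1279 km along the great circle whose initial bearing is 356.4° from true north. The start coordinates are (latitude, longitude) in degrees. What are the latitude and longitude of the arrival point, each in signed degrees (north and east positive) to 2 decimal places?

Angular distance δ = d/R = 1279/6378.14 = 0.20053 rad; initial bearing θ = 6.2204 rad.
sin φ₂ = sin φ₁ cos δ + cos φ₁ sin δ cos θ = (0.2676)(0.9800) + (0.9635)(0.1992)(0.9980) = 0.4538, so φ₂ = 26.99°.
Δλ = atan2(sin θ sin δ cos φ₁, cos δ − sin φ₁ sin φ₂) = atan2(-0.0121, 0.8585) = -0.804°.
λ₂ = 61.280° − 0.804° = 60.48°.

26.99°, 60.48°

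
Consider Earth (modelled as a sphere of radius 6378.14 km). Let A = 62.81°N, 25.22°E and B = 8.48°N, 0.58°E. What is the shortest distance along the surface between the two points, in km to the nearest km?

6366 km

In radians: φ₁ = 1.0962, φ₂ = 0.1480, Δλ = -24.640° = -0.4300 rad.
cos c = sin φ₁ sin φ₂ + cos φ₁ cos φ₂ cos Δλ = (0.8895)(0.1475) + (0.4569)(0.9891)(0.9089) = 0.54196,
so c = arccos(0.54196) = 0.99802 rad.
Distance = R·c = 6378.14 × 0.9980 ≈ 6366 km.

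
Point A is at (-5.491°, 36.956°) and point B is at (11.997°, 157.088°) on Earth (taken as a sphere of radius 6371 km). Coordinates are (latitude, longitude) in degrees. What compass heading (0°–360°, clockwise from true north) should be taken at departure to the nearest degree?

Δλ = 120.132° = 2.0967 rad.
y = sin Δλ · cos φ₂ = (0.8649)(0.9782) = 0.8460
x = cos φ₁ sin φ₂ − sin φ₁ cos φ₂ cos Δλ = (0.9954)(0.2079) − (-0.0957)(0.9782)(-0.5020) = 0.1599
θ = atan2(y, x) = 79.30°, so the bearing is 79°.

79°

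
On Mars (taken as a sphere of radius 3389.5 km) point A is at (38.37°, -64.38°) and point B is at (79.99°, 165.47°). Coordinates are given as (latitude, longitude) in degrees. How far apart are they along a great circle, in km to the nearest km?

3457 km

In radians: φ₁ = 0.6697, φ₂ = 1.3961, Δλ = -130.150° = -2.2715 rad.
cos c = sin φ₁ sin φ₂ + cos φ₁ cos φ₂ cos Δλ = (0.6207)(0.9848) + (0.7840)(0.1738)(-0.6448) = 0.52342,
so c = arccos(0.52342) = 1.01994 rad.
Distance = R·c = 3389.5 × 1.0199 ≈ 3457 km.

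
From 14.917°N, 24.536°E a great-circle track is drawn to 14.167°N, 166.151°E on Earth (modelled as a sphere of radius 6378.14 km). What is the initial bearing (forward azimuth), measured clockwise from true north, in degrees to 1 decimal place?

54.3°

Δλ = 141.615° = 2.4716 rad.
y = sin Δλ · cos φ₂ = (0.6209)(0.9696) = 0.6021
x = cos φ₁ sin φ₂ − sin φ₁ cos φ₂ cos Δλ = (0.9663)(0.2447) − (0.2574)(0.9696)(-0.7839) = 0.4321
θ = atan2(y, x) = 54.33°, so the bearing is 54.3°.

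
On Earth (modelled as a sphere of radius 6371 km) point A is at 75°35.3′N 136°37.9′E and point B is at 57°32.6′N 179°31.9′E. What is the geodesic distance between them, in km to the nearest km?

2644 km

In radians: φ₁ = 1.3193, φ₂ = 1.0043, Δλ = 42.900° = 0.7487 rad.
cos c = sin φ₁ sin φ₂ + cos φ₁ cos φ₂ cos Δλ = (0.9685)(0.8438) + (0.2489)(0.5367)(0.7325) = 0.91509,
so c = arccos(0.91509) = 0.41507 rad.
Distance = R·c = 6371 × 0.4151 ≈ 2644 km.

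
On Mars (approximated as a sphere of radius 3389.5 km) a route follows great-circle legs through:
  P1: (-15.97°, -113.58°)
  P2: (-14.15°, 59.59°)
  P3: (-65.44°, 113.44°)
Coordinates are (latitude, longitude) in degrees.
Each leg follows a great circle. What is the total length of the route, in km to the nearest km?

12526 km

Leg P1→P2: central angle 2.6029 rad, distance 8822.4 km.
Leg P2→P3: central angle 1.0927 rad, distance 3703.7 km.
Total: 8822.4 + 3703.7 ≈ 12526 km.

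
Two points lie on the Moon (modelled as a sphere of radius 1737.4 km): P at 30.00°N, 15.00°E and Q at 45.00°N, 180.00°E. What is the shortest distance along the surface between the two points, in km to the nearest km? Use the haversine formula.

3147 km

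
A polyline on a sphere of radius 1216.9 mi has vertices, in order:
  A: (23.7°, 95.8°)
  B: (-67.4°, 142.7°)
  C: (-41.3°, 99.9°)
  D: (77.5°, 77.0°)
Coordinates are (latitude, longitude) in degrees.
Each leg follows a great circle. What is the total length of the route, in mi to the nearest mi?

Leg A→B: central angle 1.7018 rad, distance 2070.9 mi.
Leg B→C: central angle 0.6074 rad, distance 739.1 mi.
Leg C→D: central angle 2.0881 rad, distance 2541.1 mi.
Total: 2070.9 + 739.1 + 2541.1 ≈ 5351 mi.

5351 mi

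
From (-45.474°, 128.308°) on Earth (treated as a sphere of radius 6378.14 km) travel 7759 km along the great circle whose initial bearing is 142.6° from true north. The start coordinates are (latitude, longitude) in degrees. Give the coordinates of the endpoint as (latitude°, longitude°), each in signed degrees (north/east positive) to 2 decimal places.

-50.34°, -114.88°

Angular distance δ = d/R = 7759/6378.14 = 1.21650 rad; initial bearing θ = 2.4888 rad.
sin φ₂ = sin φ₁ cos δ + cos φ₁ sin δ cos θ = (-0.7129)(0.3469) + (0.7012)(0.9379)(-0.7944) = -0.7698, so φ₂ = -50.34°.
Δλ = atan2(sin θ sin δ cos φ₁, cos δ − sin φ₁ sin φ₂) = atan2(0.3995, -0.2019) = 116.812°.
λ₂ = 128.308° + 116.812° = 245.12° → -114.88° after wrapping to (−180°, 180°].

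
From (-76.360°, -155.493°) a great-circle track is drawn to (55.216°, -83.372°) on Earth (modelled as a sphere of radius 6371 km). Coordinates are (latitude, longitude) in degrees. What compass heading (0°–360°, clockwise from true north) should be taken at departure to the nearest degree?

Δλ = 72.121° = 1.2587 rad.
y = sin Δλ · cos φ₂ = (0.9517)(0.5705) = 0.5429
x = cos φ₁ sin φ₂ − sin φ₁ cos φ₂ cos Δλ = (0.2358)(0.8213) − (-0.9718)(0.5705)(0.3070) = 0.3639
θ = atan2(y, x) = 56.17°, so the bearing is 56°.

56°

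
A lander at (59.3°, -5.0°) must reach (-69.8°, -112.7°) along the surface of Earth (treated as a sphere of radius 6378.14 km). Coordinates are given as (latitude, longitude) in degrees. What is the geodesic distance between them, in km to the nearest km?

16629 km

Let φ₁ = 1.0350 rad, φ₂ = -1.2182 rad, and Δλ = -1.8797 rad.
cos c = sin φ₁ sin φ₂ + cos φ₁ cos φ₂ cos Δλ = (0.8599)(-0.9385) + (0.5105)(0.3453)(-0.3040) = -0.86056,
so c = arccos(-0.86056) = 2.60717 rad.
Distance = R·c = 6378.14 × 2.6072 ≈ 16629 km.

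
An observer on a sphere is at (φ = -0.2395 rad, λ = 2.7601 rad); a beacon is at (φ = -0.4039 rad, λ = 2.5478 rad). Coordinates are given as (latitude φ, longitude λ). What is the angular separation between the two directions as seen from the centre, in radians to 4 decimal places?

0.2597 rad

In radians: φ₁ = -0.2395, φ₂ = -0.4039, Δλ = -12.164° = -0.2123 rad.
Haversine: a = sin²(Δφ/2) + cos φ₁ cos φ₂ sin²(Δλ/2) = 0.0067 + (0.9715)(0.9195)(0.0112) = 0.01677.
Central angle c = 2·arcsin(√a) = 0.25972 rad.
So the angular separation is 0.2597 rad.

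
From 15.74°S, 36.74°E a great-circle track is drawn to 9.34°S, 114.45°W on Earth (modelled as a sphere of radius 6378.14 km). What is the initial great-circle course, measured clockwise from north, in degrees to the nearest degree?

231°

Δλ = -151.190° = -2.6388 rad.
y = sin Δλ · cos φ₂ = (-0.4819)(0.9867) = -0.4755
x = cos φ₁ sin φ₂ − sin φ₁ cos φ₂ cos Δλ = (0.9625)(-0.1623) − (-0.2713)(0.9867)(-0.8762) = -0.3908
θ = atan2(y, x) = -129.41°; adding 360° gives 231°.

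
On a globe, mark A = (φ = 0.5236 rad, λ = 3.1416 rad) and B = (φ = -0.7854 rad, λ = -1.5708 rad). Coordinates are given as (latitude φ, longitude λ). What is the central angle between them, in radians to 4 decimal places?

1.9322 rad

Let φ₁ = 0.5236 rad, φ₂ = -0.7854 rad, and Δλ = 1.5708 rad.
cos c = sin φ₁ sin φ₂ + cos φ₁ cos φ₂ cos Δλ = (0.5000)(-0.7071) + (0.8660)(0.7071)(0.0000) = -0.35355,
so c = arccos(-0.35355) = 1.93216 rad.
So the angular separation is 1.9322 rad.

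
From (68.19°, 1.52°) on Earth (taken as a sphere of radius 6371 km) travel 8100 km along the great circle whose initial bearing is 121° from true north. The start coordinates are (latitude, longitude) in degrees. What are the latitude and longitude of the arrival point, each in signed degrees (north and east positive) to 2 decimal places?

5.22°, 56.85°

Angular distance δ = d/R = 8100/6371 = 1.27139 rad; initial bearing θ = 2.1118 rad.
sin φ₂ = sin φ₁ cos δ + cos φ₁ sin δ cos θ = (0.9284)(0.2950) + (0.3715)(0.9555)(-0.5150) = 0.0910, so φ₂ = 5.22°.
Δλ = atan2(sin θ sin δ cos φ₁, cos δ − sin φ₁ sin φ₂) = atan2(0.3043, 0.2105) = 55.330°.
λ₂ = 1.520° + 55.330° = 56.85°.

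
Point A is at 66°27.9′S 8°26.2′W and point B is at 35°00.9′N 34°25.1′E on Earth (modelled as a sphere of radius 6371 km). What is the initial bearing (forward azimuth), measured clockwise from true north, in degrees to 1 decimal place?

With φ₁ = -1.1600, φ₂ = 0.6111, Δλ = 0.7480 rad, the forward-azimuth formula gives
θ = atan2( sin Δλ cos φ₂ , cos φ₁ sin φ₂ − sin φ₁ cos φ₂ cos Δλ ) = atan2(0.5570, 0.7796) = 35.55°.
So the initial bearing is 35.5°.

35.5°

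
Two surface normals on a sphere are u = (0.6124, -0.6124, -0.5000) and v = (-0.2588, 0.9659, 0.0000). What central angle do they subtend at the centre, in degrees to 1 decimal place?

u·v = -0.7500; |u| = 1.0000, |v| = 1.0000.
cos θ = (u·v)/(|u||v|) = -0.7500, so θ = 138.6°.

138.6°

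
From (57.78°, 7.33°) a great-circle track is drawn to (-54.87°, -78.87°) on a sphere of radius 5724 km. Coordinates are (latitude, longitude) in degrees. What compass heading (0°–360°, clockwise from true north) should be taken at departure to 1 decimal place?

230.8°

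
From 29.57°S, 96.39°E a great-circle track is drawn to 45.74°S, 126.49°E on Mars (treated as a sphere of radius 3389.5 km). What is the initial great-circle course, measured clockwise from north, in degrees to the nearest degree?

With φ₁ = -0.5161, φ₂ = -0.7983, Δλ = 0.5253 rad, the forward-azimuth formula gives
θ = atan2( sin Δλ cos φ₂ , cos φ₁ sin φ₂ − sin φ₁ cos φ₂ cos Δλ ) = atan2(0.3500, -0.3249) = 132.87°.
So the initial bearing is 133°.

133°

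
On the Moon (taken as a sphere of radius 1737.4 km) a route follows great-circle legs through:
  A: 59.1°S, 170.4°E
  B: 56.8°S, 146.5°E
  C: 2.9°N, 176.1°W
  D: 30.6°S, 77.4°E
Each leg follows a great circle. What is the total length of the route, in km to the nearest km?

Leg A→B: central angle 0.2237 rad, distance 388.7 km.
Leg B→C: central angle 1.1679 rad, distance 2029.1 km.
Leg C→D: central angle 1.8441 rad, distance 3203.9 km.
Total: 388.7 + 2029.1 + 3203.9 ≈ 5622 km.

5622 km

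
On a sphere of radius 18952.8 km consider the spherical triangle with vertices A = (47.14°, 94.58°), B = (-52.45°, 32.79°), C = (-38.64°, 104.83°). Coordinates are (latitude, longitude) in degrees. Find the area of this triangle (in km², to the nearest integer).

Side lengths (central angles): a = 0.8739, b = 1.5056, c = 1.9662 rad; semiperimeter s = 2.1729.
By l'Huilier's theorem, tan(E/4) = √[tan(s/2) tan((s−a)/2) tan((s−b)/2) tan((s−c)/2)], giving spherical excess E = 0.8957 rad.
Area = E·R² = 0.8957 × (18952.8)² ≈ 321753423 km².

321753423 km²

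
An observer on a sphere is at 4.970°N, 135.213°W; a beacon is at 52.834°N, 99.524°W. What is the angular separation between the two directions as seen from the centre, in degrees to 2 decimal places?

56.09°

With latitudes φ₁ = 4.970°, φ₂ = 52.834° and longitude difference Δλ = 35.689°:
Haversine: a = sin²(Δφ/2) + cos φ₁ cos φ₂ sin²(Δλ/2) = 0.1646 + (0.9962)(0.6041)(0.0939) = 0.22107.
Central angle c = 2·arcsin(√a) = 0.97899 rad.
So the angular separation is 56.09°.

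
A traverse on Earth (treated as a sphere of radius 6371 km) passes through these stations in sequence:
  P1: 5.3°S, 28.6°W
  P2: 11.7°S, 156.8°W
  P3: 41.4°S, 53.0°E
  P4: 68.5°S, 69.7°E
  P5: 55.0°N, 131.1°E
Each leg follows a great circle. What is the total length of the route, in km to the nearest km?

45135 km

Leg P1→P2: central angle 2.1947 rad, distance 13982.7 km.
Leg P2→P3: central angle 2.0982 rad, distance 13367.6 km.
Leg P3→P4: central angle 0.4978 rad, distance 3171.7 km.
Leg P4→P5: central angle 2.2936 rad, distance 14612.8 km.
Total: 13982.7 + 13367.6 + 3171.7 + 14612.8 ≈ 45135 km.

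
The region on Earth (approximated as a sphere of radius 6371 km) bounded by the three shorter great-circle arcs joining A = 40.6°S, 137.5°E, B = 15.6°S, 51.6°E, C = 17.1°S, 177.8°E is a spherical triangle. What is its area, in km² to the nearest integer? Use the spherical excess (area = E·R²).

7663599 km²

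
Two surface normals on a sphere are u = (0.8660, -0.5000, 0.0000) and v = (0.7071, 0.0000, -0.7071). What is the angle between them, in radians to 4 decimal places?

u·v = 0.6123; |u| = 1.0000, |v| = 1.0000.
cos θ = (u·v)/(|u||v|) = 0.6124, so θ = 0.9117 rad.

0.9117 rad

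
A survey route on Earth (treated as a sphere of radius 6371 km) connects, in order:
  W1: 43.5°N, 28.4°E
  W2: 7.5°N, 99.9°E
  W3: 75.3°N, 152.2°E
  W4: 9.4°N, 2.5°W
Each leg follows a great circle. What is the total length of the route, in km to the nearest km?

26588 km

Leg W1→W2: central angle 1.2471 rad, distance 7945.5 km.
Leg W2→W3: central angle 1.2869 rad, distance 8198.8 km.
Leg W3→W4: central angle 1.6392 rad, distance 10443.4 km.
Total: 7945.5 + 8198.8 + 10443.4 ≈ 26588 km.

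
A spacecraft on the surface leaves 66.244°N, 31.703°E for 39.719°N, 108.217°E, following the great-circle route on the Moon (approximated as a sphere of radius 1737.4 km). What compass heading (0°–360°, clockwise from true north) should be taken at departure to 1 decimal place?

82.9°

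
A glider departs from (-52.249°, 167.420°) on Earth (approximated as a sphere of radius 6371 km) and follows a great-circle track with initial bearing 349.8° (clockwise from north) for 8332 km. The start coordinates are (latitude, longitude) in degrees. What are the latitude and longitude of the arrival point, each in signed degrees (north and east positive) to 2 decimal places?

Angular distance δ = d/R = 8332/6371 = 1.30780 rad; initial bearing θ = 6.1052 rad.
sin φ₂ = sin φ₁ cos δ + cos φ₁ sin δ cos θ = (-0.7907)(0.2600) + (0.6122)(0.9656)(0.9842) = 0.3763, so φ₂ = 22.10°.
Δλ = atan2(sin θ sin δ cos φ₁, cos δ − sin φ₁ sin φ₂) = atan2(-0.1047, 0.5575) = -10.635°.
λ₂ = 167.420° − 10.635° = 156.78°.

22.10°, 156.78°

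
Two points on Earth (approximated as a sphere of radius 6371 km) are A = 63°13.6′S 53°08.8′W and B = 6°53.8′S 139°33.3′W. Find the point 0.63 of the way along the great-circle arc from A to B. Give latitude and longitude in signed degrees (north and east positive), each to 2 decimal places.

The central angle between A and B is δ = 1.4352 rad.
With f = 0.63, the slerp weights are sin((1−f)δ)/sin δ = 0.5111 and sin(fδ)/sin δ = 0.7932.
Weighted sum of the unit vectors: (0.5111)·(0.2702,-0.3604,-0.8928) + (0.7932)·(-0.7555,-0.6440,-0.1201) = (-0.4612, -0.6951, -0.5516).
Converting back: φ = atan2(z, √(x²+y²)) = -33.47°, λ = atan2(y, x) = -123.57°.

-33.47°, -123.57°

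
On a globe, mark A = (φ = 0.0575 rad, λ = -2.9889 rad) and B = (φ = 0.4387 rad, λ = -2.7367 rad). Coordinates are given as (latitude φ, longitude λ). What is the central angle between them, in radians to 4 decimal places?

With latitudes φ₁ = 3.295°, φ₂ = 25.136° and longitude difference Δλ = 14.450°:
cos c = sin φ₁ sin φ₂ + cos φ₁ cos φ₂ cos Δλ = (0.0575)(0.4248) + (0.9983)(0.9053)(0.9684) = 0.89963,
so c = arccos(0.89963) = 0.45188 rad.
So the angular separation is 0.4519 rad.

0.4519 rad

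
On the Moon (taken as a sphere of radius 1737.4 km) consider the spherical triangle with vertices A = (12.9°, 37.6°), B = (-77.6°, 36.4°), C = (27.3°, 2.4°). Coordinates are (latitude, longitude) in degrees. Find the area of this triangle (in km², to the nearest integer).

Side lengths (central angles): a = 1.8648, b = 0.6263, c = 1.5796 rad; semiperimeter s = 2.0353.
By l'Huilier's theorem, tan(E/4) = √[tan(s/2) tan((s−a)/2) tan((s−b)/2) tan((s−c)/2)], giving spherical excess E = 0.6549 rad.
Area = E·R² = 0.6549 × (1737.4)² ≈ 1976867 km².

1976867 km²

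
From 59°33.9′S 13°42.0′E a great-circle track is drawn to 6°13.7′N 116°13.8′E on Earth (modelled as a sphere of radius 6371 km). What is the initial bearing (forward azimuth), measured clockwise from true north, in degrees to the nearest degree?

98°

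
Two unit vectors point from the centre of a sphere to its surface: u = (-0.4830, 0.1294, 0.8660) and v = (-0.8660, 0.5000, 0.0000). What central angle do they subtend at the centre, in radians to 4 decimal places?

1.0667 rad

u·v = 0.4830; |u| = 1.0000, |v| = 1.0000.
cos θ = (u·v)/(|u||v|) = 0.4830, so θ = 1.0667 rad.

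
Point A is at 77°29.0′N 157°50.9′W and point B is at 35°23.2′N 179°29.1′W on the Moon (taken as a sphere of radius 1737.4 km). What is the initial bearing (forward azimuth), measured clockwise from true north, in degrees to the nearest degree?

Δλ = -21.637° = -0.3776 rad.
y = sin Δλ · cos φ₂ = (-0.3687)(0.8153) = -0.3006
x = cos φ₁ sin φ₂ − sin φ₁ cos φ₂ cos Δλ = (0.2167)(0.5791) − (0.9762)(0.8153)(0.9295) = -0.6143
θ = atan2(y, x) = -153.93°; adding 360° gives 206°.

206°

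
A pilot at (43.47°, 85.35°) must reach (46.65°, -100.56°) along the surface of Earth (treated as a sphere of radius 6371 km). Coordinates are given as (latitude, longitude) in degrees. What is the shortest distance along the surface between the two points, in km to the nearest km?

Let φ₁ = 0.7587 rad, φ₂ = 0.8142 rad, and Δλ = 3.0384 rad.
Haversine: a = sin²(Δφ/2) + cos φ₁ cos φ₂ sin²(Δλ/2) = 0.0008 + (0.7257)(0.6865)(0.9973) = 0.49763.
Central angle c = 2·arcsin(√a) = 1.56605 rad.
Distance = R·c = 6371 × 1.5661 ≈ 9977 km.

9977 km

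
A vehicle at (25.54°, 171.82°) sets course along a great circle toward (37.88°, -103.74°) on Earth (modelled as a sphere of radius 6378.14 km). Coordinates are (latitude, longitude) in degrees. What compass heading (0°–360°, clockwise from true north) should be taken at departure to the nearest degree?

Δλ = 84.440° = 1.4738 rad.
y = sin Δλ · cos φ₂ = (0.9953)(0.7893) = 0.7856
x = cos φ₁ sin φ₂ − sin φ₁ cos φ₂ cos Δλ = (0.9023)(0.6140) − (0.4311)(0.7893)(0.0969) = 0.5210
θ = atan2(y, x) = 56.45°, so the bearing is 56°.

56°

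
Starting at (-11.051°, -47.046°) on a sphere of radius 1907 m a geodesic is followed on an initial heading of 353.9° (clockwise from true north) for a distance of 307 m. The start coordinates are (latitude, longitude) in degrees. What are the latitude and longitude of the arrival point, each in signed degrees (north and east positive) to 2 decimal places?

-1.88°, -48.02°

Angular distance δ = d/R = 307/1907 = 0.16099 rad; initial bearing θ = 6.1767 rad.
sin φ₂ = sin φ₁ cos δ + cos φ₁ sin δ cos θ = (-0.1917)(0.9871) + (0.9815)(0.1603)(0.9943) = -0.0328, so φ₂ = -1.88°.
Δλ = atan2(sin θ sin δ cos φ₁, cos δ − sin φ₁ sin φ₂) = atan2(-0.0167, 0.9808) = -0.977°.
λ₂ = -47.046° − 0.977° = -48.02°.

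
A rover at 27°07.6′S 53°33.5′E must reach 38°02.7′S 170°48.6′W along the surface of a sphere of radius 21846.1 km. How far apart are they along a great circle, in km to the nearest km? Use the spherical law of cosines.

In radians: φ₁ = -0.4734, φ₂ = -0.6640, Δλ = 135.632° = 2.3672 rad.
cos c = sin φ₁ sin φ₂ + cos φ₁ cos φ₂ cos Δλ = (-0.4560)(-0.6163) + (0.8900)(0.7875)(-0.7149) = -0.22005,
so c = arccos(-0.22005) = 1.79266 rad.
Distance = R·c = 21846.1 × 1.7927 ≈ 39163 km.

39163 km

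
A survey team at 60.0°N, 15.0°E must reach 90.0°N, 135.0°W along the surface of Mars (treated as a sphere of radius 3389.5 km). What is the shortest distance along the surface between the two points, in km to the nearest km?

In radians: φ₁ = 1.0472, φ₂ = 1.5708, Δλ = -150.000° = -2.6180 rad.
Haversine: a = sin²(Δφ/2) + cos φ₁ cos φ₂ sin²(Δλ/2) = 0.0670 + (0.5000)(0.0000)(0.9330) = 0.06699.
Central angle c = 2·arcsin(√a) = 0.52360 rad.
Distance = R·c = 3389.5 × 0.5236 ≈ 1775 km.

1775 km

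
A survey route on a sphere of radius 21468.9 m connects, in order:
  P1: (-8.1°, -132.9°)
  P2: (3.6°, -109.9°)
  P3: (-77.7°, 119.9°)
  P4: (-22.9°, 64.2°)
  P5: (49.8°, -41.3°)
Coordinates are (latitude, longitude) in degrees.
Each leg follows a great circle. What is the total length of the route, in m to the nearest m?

114266 m

Leg P1→P2: central angle 0.4495 rad, distance 9649.7 m.
Leg P2→P3: central angle 1.7707 rad, distance 38015.1 m.
Leg P3→P4: central angle 1.0578 rad, distance 22710.1 m.
Leg P4→P5: central angle 2.0444 rad, distance 43891.3 m.
Total: 9649.7 + 38015.1 + 22710.1 + 43891.3 ≈ 114266 m.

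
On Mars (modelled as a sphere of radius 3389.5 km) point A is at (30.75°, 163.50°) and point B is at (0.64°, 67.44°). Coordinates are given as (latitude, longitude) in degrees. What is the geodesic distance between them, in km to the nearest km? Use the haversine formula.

Let φ₁ = 0.5367 rad, φ₂ = 0.0112 rad, and Δλ = -1.6766 rad.
Haversine: a = sin²(Δφ/2) + cos φ₁ cos φ₂ sin²(Δλ/2) = 0.0675 + (0.8594)(0.9999)(0.5528) = 0.54251.
Central angle c = 2·arcsin(√a) = 1.65591 rad.
Distance = R·c = 3389.5 × 1.6559 ≈ 5613 km.

5613 km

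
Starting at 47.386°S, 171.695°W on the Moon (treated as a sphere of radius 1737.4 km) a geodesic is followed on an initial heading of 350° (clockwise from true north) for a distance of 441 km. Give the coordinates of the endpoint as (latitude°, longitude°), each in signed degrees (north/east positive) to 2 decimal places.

-33.02°, -174.68°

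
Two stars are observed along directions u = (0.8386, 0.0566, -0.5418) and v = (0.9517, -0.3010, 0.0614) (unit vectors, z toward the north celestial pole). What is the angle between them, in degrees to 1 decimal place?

41.6°

u·v = 0.7478; |u| = 1.0000, |v| = 1.0001.
cos θ = (u·v)/(|u||v|) = 0.7478, so θ = 41.6°.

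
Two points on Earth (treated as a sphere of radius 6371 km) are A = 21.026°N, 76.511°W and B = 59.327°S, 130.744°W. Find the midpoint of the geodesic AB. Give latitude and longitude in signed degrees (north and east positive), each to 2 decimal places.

The central angle between A and B is δ = 1.6011 rad.
With f = 0.5, the slerp weights are sin((1−f)δ)/sin δ = 0.7181 and sin(fδ)/sin δ = 0.7181.
Weighted sum of the unit vectors: (0.7181)·(0.2177,-0.9077,0.3588) + (0.7181)·(-0.3330,-0.3865,-0.8601) = (-0.0827, -0.9293, -0.3600).
Converting back: φ = atan2(z, √(x²+y²)) = -21.10°, λ = atan2(y, x) = -95.09°.

-21.10°, -95.09°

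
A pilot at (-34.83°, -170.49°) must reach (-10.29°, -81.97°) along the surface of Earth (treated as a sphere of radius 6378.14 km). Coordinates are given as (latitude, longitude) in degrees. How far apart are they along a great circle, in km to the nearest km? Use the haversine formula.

In radians: φ₁ = -0.6079, φ₂ = -0.1796, Δλ = 88.520° = 1.5450 rad.
Haversine: a = sin²(Δφ/2) + cos φ₁ cos φ₂ sin²(Δλ/2) = 0.0452 + (0.8209)(0.9839)(0.4871) = 0.43856.
Central angle c = 2·arcsin(√a) = 1.44760 rad.
Distance = R·c = 6378.14 × 1.4476 ≈ 9233 km.

9233 km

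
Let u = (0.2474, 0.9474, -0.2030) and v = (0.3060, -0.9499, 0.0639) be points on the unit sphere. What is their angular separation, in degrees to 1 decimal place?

146.8°

u·v = -0.8372; |u| = 1.0000, |v| = 1.0000.
cos θ = (u·v)/(|u||v|) = -0.8372, so θ = 146.8°.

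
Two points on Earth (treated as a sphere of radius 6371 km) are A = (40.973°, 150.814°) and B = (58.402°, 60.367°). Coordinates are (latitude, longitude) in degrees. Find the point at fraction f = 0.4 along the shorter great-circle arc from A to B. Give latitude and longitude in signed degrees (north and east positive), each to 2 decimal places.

The central angle between A and B is δ = 0.9819 rad.
With f = 0.4, the slerp weights are sin((1−f)δ)/sin δ = 0.6682 and sin(fδ)/sin δ = 0.4603.
Weighted sum of the unit vectors: (0.6682)·(-0.6592,0.3682,0.6557) + (0.4603)·(0.2591,0.4554,0.8517) = (-0.3212, 0.4556, 0.8302).
Converting back: φ = atan2(z, √(x²+y²)) = 56.12°, λ = atan2(y, x) = 125.18°.

56.12°, 125.18°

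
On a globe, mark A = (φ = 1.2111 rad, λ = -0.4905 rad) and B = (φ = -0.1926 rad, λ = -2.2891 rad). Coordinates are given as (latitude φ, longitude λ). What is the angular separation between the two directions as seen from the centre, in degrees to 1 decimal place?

With latitudes φ₁ = 69.391°, φ₂ = -11.035° and longitude difference Δλ = -103.052°:
Haversine: a = sin²(Δφ/2) + cos φ₁ cos φ₂ sin²(Δλ/2) = 0.4168 + (0.3520)(0.9815)(0.6129) = 0.62859.
Central angle c = 2·arcsin(√a) = 1.83090 rad.
So the angular separation is 104.9°.

104.9°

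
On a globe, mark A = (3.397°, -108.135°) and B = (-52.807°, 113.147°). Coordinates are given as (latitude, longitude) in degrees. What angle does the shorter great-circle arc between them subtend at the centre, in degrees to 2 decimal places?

120.04°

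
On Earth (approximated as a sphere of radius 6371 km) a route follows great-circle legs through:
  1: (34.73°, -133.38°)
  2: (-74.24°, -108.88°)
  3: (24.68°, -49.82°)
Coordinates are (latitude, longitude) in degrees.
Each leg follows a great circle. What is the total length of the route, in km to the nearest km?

24035 km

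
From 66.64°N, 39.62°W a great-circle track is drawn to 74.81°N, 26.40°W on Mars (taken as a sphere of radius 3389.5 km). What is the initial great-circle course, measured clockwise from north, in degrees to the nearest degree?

22°

Δλ = 13.220° = 0.2307 rad.
y = sin Δλ · cos φ₂ = (0.2287)(0.2620) = 0.0599
x = cos φ₁ sin φ₂ − sin φ₁ cos φ₂ cos Δλ = (0.3965)(0.9651) − (0.9180)(0.2620)(0.9735) = 0.1485
θ = atan2(y, x) = 21.98°, so the bearing is 22°.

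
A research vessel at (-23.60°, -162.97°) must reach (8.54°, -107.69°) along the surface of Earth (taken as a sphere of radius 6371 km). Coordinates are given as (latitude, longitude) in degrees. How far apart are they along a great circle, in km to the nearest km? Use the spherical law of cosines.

6986 km

With latitudes φ₁ = -23.600°, φ₂ = 8.540° and longitude difference Δλ = 55.280°:
cos c = sin φ₁ sin φ₂ + cos φ₁ cos φ₂ cos Δλ = (-0.4003)(0.1485) + (0.9164)(0.9889)(0.5696) = 0.45669,
so c = arccos(0.45669) = 1.09652 rad.
Distance = R·c = 6371 × 1.0965 ≈ 6986 km.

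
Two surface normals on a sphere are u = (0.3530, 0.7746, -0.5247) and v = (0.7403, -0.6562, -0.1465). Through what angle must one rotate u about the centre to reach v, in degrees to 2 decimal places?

99.79°

u·v = -0.1701; |u| = 1.0000, |v| = 1.0001.
cos θ = (u·v)/(|u||v|) = -0.1701, so θ = 99.79°.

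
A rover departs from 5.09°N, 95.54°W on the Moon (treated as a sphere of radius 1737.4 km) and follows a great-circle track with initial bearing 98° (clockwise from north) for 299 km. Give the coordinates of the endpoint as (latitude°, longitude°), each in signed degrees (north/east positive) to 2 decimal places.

Angular distance δ = d/R = 299/1737.4 = 0.17210 rad; initial bearing θ = 1.7104 rad.
sin φ₂ = sin φ₁ cos δ + cos φ₁ sin δ cos θ = (0.0887)(0.9852) + (0.9961)(0.1712)(-0.1392) = 0.0637, so φ₂ = 3.65°.
Δλ = atan2(sin θ sin δ cos φ₁, cos δ − sin φ₁ sin φ₂) = atan2(0.1689, 0.9796) = 9.784°.
λ₂ = -95.540° + 9.784° = -85.76°.

3.65°, -85.76°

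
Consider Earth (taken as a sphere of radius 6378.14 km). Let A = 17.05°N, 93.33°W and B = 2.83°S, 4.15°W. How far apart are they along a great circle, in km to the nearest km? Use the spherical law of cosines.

10024 km

In radians: φ₁ = 0.2976, φ₂ = -0.0494, Δλ = 89.180° = 1.5565 rad.
cos c = sin φ₁ sin φ₂ + cos φ₁ cos φ₂ cos Δλ = (0.2932)(-0.0494) + (0.9560)(0.9988)(0.0143) = -0.00081,
so c = arccos(-0.00081) = 1.57161 rad.
Distance = R·c = 6378.14 × 1.5716 ≈ 10024 km.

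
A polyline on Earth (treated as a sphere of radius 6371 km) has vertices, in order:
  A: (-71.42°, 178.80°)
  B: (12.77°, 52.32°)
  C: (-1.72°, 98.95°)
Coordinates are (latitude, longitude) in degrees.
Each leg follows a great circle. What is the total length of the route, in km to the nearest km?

17981 km

Leg A→B: central angle 1.9761 rad, distance 12589.5 km.
Leg B→C: central angle 0.8463 rad, distance 5391.5 km.
Total: 12589.5 + 5391.5 ≈ 17981 km.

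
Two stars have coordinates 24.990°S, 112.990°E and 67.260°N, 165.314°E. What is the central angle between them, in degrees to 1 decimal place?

100.1°

Let φ₁ = -0.4362 rad, φ₂ = 1.1739 rad, and Δλ = 0.9132 rad.
cos c = sin φ₁ sin φ₂ + cos φ₁ cos φ₂ cos Δλ = (-0.4225)(0.9223) + (0.9064)(0.3866)(0.6112) = -0.17548,
so c = arccos(-0.17548) = 1.74719 rad.
So the angular separation is 100.1°.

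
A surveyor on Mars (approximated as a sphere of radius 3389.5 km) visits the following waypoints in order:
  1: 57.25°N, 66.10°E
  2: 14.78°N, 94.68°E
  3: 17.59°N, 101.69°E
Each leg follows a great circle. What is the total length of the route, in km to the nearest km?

3249 km

Leg 1→2: central angle 0.8313 rad, distance 2817.8 km.
Leg 2→3: central angle 0.1273 rad, distance 431.5 km.
Total: 2817.8 + 431.5 ≈ 3249 km.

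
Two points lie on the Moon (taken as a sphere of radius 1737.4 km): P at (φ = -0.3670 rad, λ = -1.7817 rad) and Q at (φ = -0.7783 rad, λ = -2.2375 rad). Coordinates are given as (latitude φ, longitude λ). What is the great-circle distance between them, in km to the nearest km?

968 km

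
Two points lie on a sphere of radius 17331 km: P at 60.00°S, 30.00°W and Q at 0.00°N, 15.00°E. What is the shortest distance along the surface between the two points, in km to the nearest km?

20961 km

Let φ₁ = -1.0472 rad, φ₂ = 0.0000 rad, and Δλ = 0.7854 rad.
Haversine: a = sin²(Δφ/2) + cos φ₁ cos φ₂ sin²(Δλ/2) = 0.2500 + (0.5000)(1.0000)(0.1464) = 0.32322.
Central angle c = 2·arcsin(√a) = 1.20943 rad.
Distance = R·c = 17331 × 1.2094 ≈ 20961 km.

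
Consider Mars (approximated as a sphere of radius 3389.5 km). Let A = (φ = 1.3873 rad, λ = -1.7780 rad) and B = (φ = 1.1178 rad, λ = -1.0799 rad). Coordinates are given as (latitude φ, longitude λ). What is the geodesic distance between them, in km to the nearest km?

1127 km

With latitudes φ₁ = 79.486°, φ₂ = 64.045° and longitude difference Δλ = 39.998°:
cos c = sin φ₁ sin φ₂ + cos φ₁ cos φ₂ cos Δλ = (0.9832)(0.8991) + (0.1825)(0.4377)(0.7661) = 0.94522,
so c = arccos(0.94522) = 0.33252 rad.
Distance = R·c = 3389.5 × 0.3325 ≈ 1127 km.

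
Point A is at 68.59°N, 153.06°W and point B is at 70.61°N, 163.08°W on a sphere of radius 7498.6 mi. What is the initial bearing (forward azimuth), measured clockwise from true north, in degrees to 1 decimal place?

Δλ = -10.020° = -0.1749 rad.
y = sin Δλ · cos φ₂ = (-0.1740)(0.3320) = -0.0578
x = cos φ₁ sin φ₂ − sin φ₁ cos φ₂ cos Δλ = (0.3650)(0.9433) − (0.9310)(0.3320)(0.9847) = 0.0400
θ = atan2(y, x) = -55.32°; adding 360° gives 304.7°.

304.7°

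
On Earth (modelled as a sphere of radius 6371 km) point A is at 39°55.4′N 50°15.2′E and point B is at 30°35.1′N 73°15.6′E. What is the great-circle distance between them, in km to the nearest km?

2323 km

In radians: φ₁ = 0.6968, φ₂ = 0.5338, Δλ = 23.007° = 0.4015 rad.
cos c = sin φ₁ sin φ₂ + cos φ₁ cos φ₂ cos Δλ = (0.6418)(0.5088) + (0.7669)(0.8609)(0.9205) = 0.93423,
so c = arccos(0.93423) = 0.36469 rad.
Distance = R·c = 6371 × 0.3647 ≈ 2323 km.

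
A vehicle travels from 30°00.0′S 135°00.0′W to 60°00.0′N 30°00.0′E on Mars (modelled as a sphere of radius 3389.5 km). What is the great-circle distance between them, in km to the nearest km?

8776 km

With latitudes φ₁ = -30.000°, φ₂ = 60.000° and longitude difference Δλ = 165.000°:
cos c = sin φ₁ sin φ₂ + cos φ₁ cos φ₂ cos Δλ = (-0.5000)(0.8660) + (0.8660)(0.5000)(-0.9659) = -0.85127,
so c = arccos(-0.85127) = 2.58920 rad.
Distance = R·c = 3389.5 × 2.5892 ≈ 8776 km.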